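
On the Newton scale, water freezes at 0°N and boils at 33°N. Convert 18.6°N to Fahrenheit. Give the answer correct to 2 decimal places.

Linear interpolation between the fixed points: C = (18.6 - 0) × 100 / (33 - 0) = 56.3636°C.
Then 56.3636 × 1.8 + 32 = 133.45°F.

133.45°F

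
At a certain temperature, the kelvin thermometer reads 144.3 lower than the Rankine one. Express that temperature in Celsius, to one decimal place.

-92.8°C

Let x be the Rankine reading; then the kelvin reading is 5/9·x.
(5/9·x) - x = -144.3  ⇒  (-4/9)·x = -144.3  ⇒  x = 324.6750°R.
In Celsius: (324.675 - 491.67) × 5/9 = -92.8°C.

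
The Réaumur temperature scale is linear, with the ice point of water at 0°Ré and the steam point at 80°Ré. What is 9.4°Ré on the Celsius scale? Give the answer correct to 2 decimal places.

Linear interpolation between the fixed points: C = (9.4 - 0) × 100 / (80 - 0) = 11.7500°C.

11.75°C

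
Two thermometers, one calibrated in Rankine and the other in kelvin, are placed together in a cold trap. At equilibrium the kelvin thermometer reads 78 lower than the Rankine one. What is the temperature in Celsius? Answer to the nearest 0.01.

-175.65°C

Let x be the Rankine reading; then the kelvin reading is 5/9·x.
(5/9·x) - x = -78  ⇒  (-4/9)·x = -78  ⇒  x = 175.5000°R.
In Celsius: (175.5 - 491.67) × 5/9 = -175.65°C.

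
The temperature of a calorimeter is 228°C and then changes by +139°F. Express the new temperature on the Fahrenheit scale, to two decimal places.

581.40°F

The 139°F change is an interval, so only the factor 5/9 applies: +139 × 5/9 = +77.2222°C.
Final Celsius temperature: 228.0000 + 77.2222 = 305.2222°C.
In Fahrenheit: 305.2222 × 1.8 + 32 = 581.40°F.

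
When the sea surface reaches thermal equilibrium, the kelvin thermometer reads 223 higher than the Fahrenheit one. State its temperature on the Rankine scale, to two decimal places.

Let x be the Fahrenheit reading; then the kelvin reading is 5/9·x + 255.372.
(5/9·x + 255.372) - x = 223  ⇒  (-4/9)·x = -32.3722  ⇒  x = 72.8375°F.
In Celsius: (72.8375 - 32) × 5/9 = 22.6875°C.
In Rankine: 22.6875 × 1.8 + 491.67 = 532.51°R.

532.51°R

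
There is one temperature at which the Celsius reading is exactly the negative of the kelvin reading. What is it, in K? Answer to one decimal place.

Let K be the kelvin reading. The Celsius reading is C = 1·K - 273.15.
Require C = -1·K: 1·K - 273.15 = -1·K.
(2)·K = 273.15  ⇒  K = 136.6.

136.6 K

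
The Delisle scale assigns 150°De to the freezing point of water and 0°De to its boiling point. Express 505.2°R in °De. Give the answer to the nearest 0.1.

First in Celsius: (505.2 - 491.67) × 5/9 = 7.5167°C.
Linearly onto the Delisle scale: 150 + (7.5167 / 100) × (0 - 150) = 138.7°De.

138.7°De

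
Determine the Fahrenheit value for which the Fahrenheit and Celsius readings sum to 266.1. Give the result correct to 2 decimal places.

Let F be the Fahrenheit reading. The Celsius reading is C = 5/9·F - 17.7778.
Require F + C = 266.1: (14/9)·F - 17.7778 = 266.1.
F = (266.1 + 17.7778) / (14/9) = 182.49.

182.49°F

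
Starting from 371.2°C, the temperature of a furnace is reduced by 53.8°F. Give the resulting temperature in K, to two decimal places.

614.46 K

The 53.8°F change is an interval, so only the factor 5/9 applies: -53.8 × 5/9 = -29.8889°C.
Final Celsius temperature: 371.2000 - 29.8889 = 341.3111°C.
In kelvin: 341.3111 + 273.15 = 614.46 K.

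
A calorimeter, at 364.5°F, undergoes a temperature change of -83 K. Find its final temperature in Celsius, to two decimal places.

Initial temperature in Celsius: (364.5 - 32) × 5/9 = 184.7222°C.
The 83 K change is an interval; Kelvin and Celsius degrees are the same size, so ΔC = -83°C.
Final Celsius temperature: 184.7222 - 83.0000 = 101.7222°C.

101.72°C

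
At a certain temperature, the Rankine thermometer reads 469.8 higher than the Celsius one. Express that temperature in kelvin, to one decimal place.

Let x be the Celsius reading; then the Rankine reading is 1.8·x + 491.67.
(1.8·x + 491.67) - x = 469.8  ⇒  (0.8)·x = -21.87  ⇒  x = -27.3375°C.
In kelvin: -27.3375 + 273.15 = 245.8 K.

245.8 K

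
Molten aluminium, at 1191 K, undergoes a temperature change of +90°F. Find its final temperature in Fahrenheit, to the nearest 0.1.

1774.1°F

Initial temperature in Celsius: 1191 - 273.15 = 917.8500°C.
The 90°F change is an interval, so only the factor 5/9 applies: +90 × 5/9 = +50.0000°C.
Final Celsius temperature: 917.8500 + 50.0000 = 967.8500°C.
In Fahrenheit: 967.8500 × 1.8 + 32 = 1774.1°F.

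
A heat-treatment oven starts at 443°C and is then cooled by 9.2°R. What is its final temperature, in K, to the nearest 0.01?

The 9.2°R change is an interval, so only the factor 5/9 applies: -9.2 × 5/9 = -5.1111°C.
Final Celsius temperature: 443.0000 - 5.1111 = 437.8889°C.
In kelvin: 437.8889 + 273.15 = 711.04 K.

711.04 K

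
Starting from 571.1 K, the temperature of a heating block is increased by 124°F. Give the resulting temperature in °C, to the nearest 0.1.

366.8°C

Initial temperature in Celsius: 571.1 - 273.15 = 297.9500°C.
The 124°F change is an interval, so only the factor 5/9 applies: +124 × 5/9 = +68.8889°C.
Final Celsius temperature: 297.9500 + 68.8889 = 366.8389°C.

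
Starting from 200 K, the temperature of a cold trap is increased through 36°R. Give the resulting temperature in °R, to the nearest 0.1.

Initial temperature in Celsius: 200 - 273.15 = -73.1500°C.
The 36°R change is an interval, so only the factor 5/9 applies: +36 × 5/9 = +20.0000°C.
Final Celsius temperature: -73.1500 + 20.0000 = -53.1500°C.
In Rankine: -53.1500 × 1.8 + 491.67 = 396.0°R.

396.0°R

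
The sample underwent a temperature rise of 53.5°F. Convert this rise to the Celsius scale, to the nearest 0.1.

29.7°C

Only the scale ratio 5/9 matters for a change in temperature.
53.5 × 5/9 = 29.7.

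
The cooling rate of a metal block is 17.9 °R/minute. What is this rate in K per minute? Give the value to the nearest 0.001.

Since only a temperature interval is involved, the additive offset between the scales drops out.
A change of 1°R is a change of 5/9 K, so 17.9 × 5/9 = 9.944.

9.944 K/minute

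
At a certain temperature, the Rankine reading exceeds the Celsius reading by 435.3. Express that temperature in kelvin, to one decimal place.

Let x be the Rankine reading; then the Celsius reading is 5/9·x - 273.15.
(5/9·x - 273.15) - x = -435.3  ⇒  (-4/9)·x = -162.15  ⇒  x = 364.8375°R.
In Celsius: (364.8375 - 491.67) × 5/9 = -70.4625°C.
In kelvin: -70.4625 + 273.15 = 202.7 K.

202.7 K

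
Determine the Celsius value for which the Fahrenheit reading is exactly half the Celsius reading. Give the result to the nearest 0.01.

-24.62°C

Let C be the Celsius reading. The Fahrenheit reading is F = 1.8·C + 32.
Require F = 0.5·C: 1.8·C + 32 = 0.5·C.
(1.3)·C = -32  ⇒  C = -24.62.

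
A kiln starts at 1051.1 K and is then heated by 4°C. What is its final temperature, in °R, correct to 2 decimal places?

Initial temperature in Celsius: 1051.1 - 273.15 = 777.9500°C.
Final Celsius temperature: 777.9500 + 4.0000 = 781.9500°C.
In Rankine: 781.9500 × 1.8 + 491.67 = 1899.18°R.

1899.18°R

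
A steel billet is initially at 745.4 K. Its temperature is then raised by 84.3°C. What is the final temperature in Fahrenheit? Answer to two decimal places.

1033.79°F

Initial temperature in Celsius: 745.4 - 273.15 = 472.2500°C.
Final Celsius temperature: 472.2500 + 84.3000 = 556.5500°C.
In Fahrenheit: 556.5500 × 1.8 + 32 = 1033.79°F.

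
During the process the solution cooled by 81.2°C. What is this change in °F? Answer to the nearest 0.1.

146.2°F

For a temperature interval the offset drops out; only the factor 1.8 applies.
81.2 × 1.8 = 146.2.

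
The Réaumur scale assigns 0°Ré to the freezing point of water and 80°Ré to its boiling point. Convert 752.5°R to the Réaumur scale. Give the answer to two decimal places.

First in Celsius: (752.5 - 491.67) × 5/9 = 144.9056°C.
Linearly onto the Réaumur scale: 0 + (144.9056 / 100) × (80 - 0) = 115.92°Ré.

115.92°Ré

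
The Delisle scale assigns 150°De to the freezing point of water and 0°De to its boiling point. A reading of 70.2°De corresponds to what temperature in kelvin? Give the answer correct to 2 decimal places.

326.35 K

Linear interpolation between the fixed points: C = (70.2 - 150) × 100 / (0 - 150) = 53.2000°C.
Then 53.2000 + 273.15 = 326.35 K.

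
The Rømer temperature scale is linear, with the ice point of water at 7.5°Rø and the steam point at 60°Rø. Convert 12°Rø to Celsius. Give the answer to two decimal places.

Linear interpolation between the fixed points: C = (12 - 7.5) × 100 / (60 - 7.5) = 8.5714°C.

8.57°C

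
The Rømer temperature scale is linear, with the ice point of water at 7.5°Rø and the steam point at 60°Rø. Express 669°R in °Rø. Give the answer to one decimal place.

59.2°Rø

First in Celsius: (669 - 491.67) × 5/9 = 98.5167°C.
Linearly onto the Rømer scale: 7.5 + (98.5167 / 100) × (60 - 7.5) = 59.2°Rø.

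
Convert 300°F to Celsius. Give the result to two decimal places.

In Celsius: (300 - 32) × 5/9 = 148.8889°C.

148.89°C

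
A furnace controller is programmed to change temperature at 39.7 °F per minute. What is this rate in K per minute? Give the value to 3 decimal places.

Since only a temperature interval is involved, the additive offset between the scales drops out.
A change of 1°F is a change of 5/9 K, so 39.7 × 5/9 = 22.056.

22.056 K/minute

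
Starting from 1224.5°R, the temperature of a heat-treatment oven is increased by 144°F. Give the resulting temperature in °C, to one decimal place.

Initial temperature in Celsius: (1224.5 - 491.67) × 5/9 = 407.1278°C.
The 144°F change is an interval, so only the factor 5/9 applies: +144 × 5/9 = +80.0000°C.
Final Celsius temperature: 407.1278 + 80.0000 = 487.1278°C.

487.1°C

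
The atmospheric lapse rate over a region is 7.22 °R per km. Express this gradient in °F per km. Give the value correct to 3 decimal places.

7.220 °F/km

Since only a temperature interval is involved, the additive offset between the scales drops out.
A change of 1°R is a change of 1°F, so 7.22 × 1 = 7.220.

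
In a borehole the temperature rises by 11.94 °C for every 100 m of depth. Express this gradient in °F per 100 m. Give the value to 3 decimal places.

21.492 °F/100 m

Since only a temperature interval is involved, the additive offset between the scales drops out.
A change of 1°C is a change of 1.8°F, so 11.94 × 1.8 = 21.492.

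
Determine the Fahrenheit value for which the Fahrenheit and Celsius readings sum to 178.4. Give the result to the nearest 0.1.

Let F be the Fahrenheit reading. The Celsius reading is C = 5/9·F - 17.7778.
Require F + C = 178.4: (14/9)·F - 17.7778 = 178.4.
F = (178.4 + 17.7778) / (14/9) = 126.1.

126.1°F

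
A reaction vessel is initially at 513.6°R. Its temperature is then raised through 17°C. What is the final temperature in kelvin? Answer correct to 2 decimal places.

302.33 K

Initial temperature in Celsius: (513.6 - 491.67) × 5/9 = 12.1833°C.
Final Celsius temperature: 12.1833 + 17.0000 = 29.1833°C.
In kelvin: 29.1833 + 273.15 = 302.33 K.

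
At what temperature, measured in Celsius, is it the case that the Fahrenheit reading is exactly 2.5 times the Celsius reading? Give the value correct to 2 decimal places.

45.71°C

Let C be the Celsius reading. The Fahrenheit reading is F = 1.8·C + 32.
Require F = 2.5·C: 1.8·C + 32 = 2.5·C.
(-0.7)·C = -32  ⇒  C = 45.71.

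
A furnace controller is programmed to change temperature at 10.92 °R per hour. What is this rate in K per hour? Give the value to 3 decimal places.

Since only a temperature interval is involved, the additive offset between the scales drops out.
A change of 1°R is a change of 5/9 K, so 10.92 × 5/9 = 6.067.

6.067 K/hour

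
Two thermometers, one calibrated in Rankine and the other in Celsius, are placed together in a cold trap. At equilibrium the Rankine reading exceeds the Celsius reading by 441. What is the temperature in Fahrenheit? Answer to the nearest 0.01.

-82.01°F

Let x be the Rankine reading; then the Celsius reading is 5/9·x - 273.15.
(5/9·x - 273.15) - x = -441  ⇒  (-4/9)·x = -167.85  ⇒  x = 377.6625°R.
In Celsius: (377.6625 - 491.67) × 5/9 = -63.3375°C.
In Fahrenheit: -63.3375 × 1.8 + 32 = -82.01°F.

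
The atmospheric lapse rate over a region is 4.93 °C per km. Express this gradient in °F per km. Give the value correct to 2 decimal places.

Since only a temperature interval is involved, the additive offset between the scales drops out.
A change of 1°C is a change of 1.8°F, so 4.93 × 1.8 = 8.87.

8.87 °F/km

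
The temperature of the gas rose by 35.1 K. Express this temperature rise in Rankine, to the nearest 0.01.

63.18°R

An interval of 1 K corresponds to 1.8°R.
35.1 × 1.8 = 63.18.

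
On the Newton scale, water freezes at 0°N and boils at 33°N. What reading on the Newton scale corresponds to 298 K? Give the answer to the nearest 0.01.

8.20°N

First in Celsius: 298 - 273.15 = 24.8500°C.
Linearly onto the Newton scale: 0 + (24.8500 / 100) × (33 - 0) = 8.20°N.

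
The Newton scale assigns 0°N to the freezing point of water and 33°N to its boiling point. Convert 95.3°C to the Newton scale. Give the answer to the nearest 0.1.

31.4°N

Linearly onto the Newton scale: 0 + (95.3000 / 100) × (33 - 0) = 31.4°N.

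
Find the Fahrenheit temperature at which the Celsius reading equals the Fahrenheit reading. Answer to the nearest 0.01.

-40.00°F

Let F be the Fahrenheit reading. The Celsius reading is C = 5/9·F - 17.7778.
Set C = F: 5/9·F - 17.7778 = F.
(-4/9)·F = 17.7778  ⇒  F = -40.00.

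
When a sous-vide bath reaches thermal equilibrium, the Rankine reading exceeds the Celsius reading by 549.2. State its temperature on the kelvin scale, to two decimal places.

Let x be the Celsius reading; then the Rankine reading is 1.8·x + 491.67.
(1.8·x + 491.67) - x = 549.2  ⇒  (0.8)·x = 57.53  ⇒  x = 71.9125°C.
In kelvin: 71.9125 + 273.15 = 345.06 K.

345.06 K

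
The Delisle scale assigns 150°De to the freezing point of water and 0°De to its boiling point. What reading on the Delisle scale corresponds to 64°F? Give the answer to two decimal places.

123.33°De

First in Celsius: (64 - 32) × 5/9 = 17.7778°C.
Linearly onto the Delisle scale: 150 + (17.7778 / 100) × (0 - 150) = 123.33°De.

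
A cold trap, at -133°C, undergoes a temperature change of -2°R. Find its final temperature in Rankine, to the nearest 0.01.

250.27°R

The 2°R change is an interval, so only the factor 5/9 applies: -2 × 5/9 = -1.1111°C.
Final Celsius temperature: -133.0000 - 1.1111 = -134.1111°C.
In Rankine: -134.1111 × 1.8 + 491.67 = 250.27°R.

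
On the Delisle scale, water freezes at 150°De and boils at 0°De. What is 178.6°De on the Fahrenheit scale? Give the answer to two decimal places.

-2.32°F

Linear interpolation between the fixed points: C = (178.6 - 150) × 100 / (0 - 150) = -19.0667°C.
Then -19.0667 × 1.8 + 32 = -2.32°F.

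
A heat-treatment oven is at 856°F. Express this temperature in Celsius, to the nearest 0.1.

In Celsius: (856 - 32) × 5/9 = 457.7778°C.

457.8°C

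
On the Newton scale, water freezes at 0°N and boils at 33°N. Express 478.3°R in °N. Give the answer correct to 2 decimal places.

-2.45°N

First in Celsius: (478.3 - 491.67) × 5/9 = -7.4278°C.
Linearly onto the Newton scale: 0 + (-7.4278 / 100) × (33 - 0) = -2.45°N.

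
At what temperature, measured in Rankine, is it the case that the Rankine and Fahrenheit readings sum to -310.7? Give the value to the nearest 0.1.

Let R be the Rankine reading. The Fahrenheit reading is F = 1·R - 459.67.
Require R + F = -310.7: (2)·R - 459.67 = -310.7.
R = (-310.7 + 459.67) / (2) = 74.5.

74.5°R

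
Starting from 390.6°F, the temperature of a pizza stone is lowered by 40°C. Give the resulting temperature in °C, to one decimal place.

Initial temperature in Celsius: (390.6 - 32) × 5/9 = 199.2222°C.
Final Celsius temperature: 199.2222 - 40.0000 = 159.2222°C.

159.2°C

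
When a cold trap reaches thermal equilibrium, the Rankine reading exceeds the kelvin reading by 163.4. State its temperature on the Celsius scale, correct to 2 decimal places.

Let x be the kelvin reading; then the Rankine reading is 1.8·x.
(1.8·x) - x = 163.4  ⇒  (0.8)·x = 163.4  ⇒  x = 204.2500 K.
In Celsius: 204.25 - 273.15 = -68.90°C.

-68.90°C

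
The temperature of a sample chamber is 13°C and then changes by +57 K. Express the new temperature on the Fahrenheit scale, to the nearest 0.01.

158.00°F

The 57 K change is an interval; Kelvin and Celsius degrees are the same size, so ΔC = +57°C.
Final Celsius temperature: 13.0000 + 57.0000 = 70.0000°C.
In Fahrenheit: 70.0000 × 1.8 + 32 = 158.00°F.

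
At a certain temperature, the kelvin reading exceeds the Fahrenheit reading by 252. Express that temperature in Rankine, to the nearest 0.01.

467.26°R

Let x be the Fahrenheit reading; then the kelvin reading is 5/9·x + 255.372.
(5/9·x + 255.372) - x = 252  ⇒  (-4/9)·x = -3.37222  ⇒  x = 7.5875°F.
In Celsius: (7.5875 - 32) × 5/9 = -13.5625°C.
In Rankine: -13.5625 × 1.8 + 491.67 = 467.26°R.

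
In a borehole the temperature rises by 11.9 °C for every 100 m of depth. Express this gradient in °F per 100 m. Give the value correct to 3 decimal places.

21.420 °F/100 m

Since only a temperature interval is involved, the additive offset between the scales drops out.
A change of 1°C is a change of 1.8°F, so 11.9 × 1.8 = 21.420.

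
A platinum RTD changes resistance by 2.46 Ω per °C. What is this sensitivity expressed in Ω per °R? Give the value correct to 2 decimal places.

The quantity depends on a temperature interval, so only the ratio of degree sizes applies; the offset between the scales is irrelevant.
A change of 1°R is a change of 5/9°C, so per °R the value is 2.46 × 5/9 = 1.37.

1.37 Ω per °R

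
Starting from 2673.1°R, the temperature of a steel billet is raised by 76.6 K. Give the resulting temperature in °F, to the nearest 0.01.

2351.31°F

Initial temperature in Celsius: (2673.1 - 491.67) × 5/9 = 1211.9056°C.
The 76.6 K change is an interval; Kelvin and Celsius degrees are the same size, so ΔC = +76.6°C.
Final Celsius temperature: 1211.9056 + 76.6000 = 1288.5056°C.
In Fahrenheit: 1288.5056 × 1.8 + 32 = 2351.31°F.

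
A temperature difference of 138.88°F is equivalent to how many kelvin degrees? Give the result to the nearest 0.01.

77.16 K

An interval of 1°F corresponds to 5/9 K.
138.88 × 5/9 = 77.16.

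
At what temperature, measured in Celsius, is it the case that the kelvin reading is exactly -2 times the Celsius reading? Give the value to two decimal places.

Let C be the Celsius reading. The kelvin reading is K = 1·C + 273.15.
Require K = -2·C: 1·C + 273.15 = -2·C.
(3)·C = -273.15  ⇒  C = -91.05.

-91.05°C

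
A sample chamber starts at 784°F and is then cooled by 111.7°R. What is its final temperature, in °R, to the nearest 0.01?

Initial temperature in Celsius: (784 - 32) × 5/9 = 417.7778°C.
The 111.7°R change is an interval, so only the factor 5/9 applies: -111.7 × 5/9 = -62.0556°C.
Final Celsius temperature: 417.7778 - 62.0556 = 355.7222°C.
In Rankine: 355.7222 × 1.8 + 491.67 = 1131.97°R.

1131.97°R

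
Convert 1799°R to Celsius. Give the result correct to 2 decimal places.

726.29°C

In Celsius: (1799 - 491.67) × 5/9 = 726.2944°C.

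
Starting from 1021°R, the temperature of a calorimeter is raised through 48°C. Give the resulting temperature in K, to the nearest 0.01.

615.22 K

Initial temperature in Celsius: (1021 - 491.67) × 5/9 = 294.0722°C.
Final Celsius temperature: 294.0722 + 48.0000 = 342.0722°C.
In kelvin: 342.0722 + 273.15 = 615.22 K.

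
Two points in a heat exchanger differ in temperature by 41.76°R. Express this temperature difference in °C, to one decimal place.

An interval of 1°R corresponds to 5/9°C.
41.76 × 5/9 = 23.2.

23.2°C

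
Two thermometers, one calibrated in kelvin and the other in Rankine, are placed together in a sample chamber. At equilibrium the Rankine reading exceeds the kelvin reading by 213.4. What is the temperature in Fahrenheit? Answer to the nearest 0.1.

Let x be the kelvin reading; then the Rankine reading is 1.8·x.
(1.8·x) - x = 213.4  ⇒  (0.8)·x = 213.4  ⇒  x = 266.7500 K.
In Celsius: 266.75 - 273.15 = -6.4000°C.
In Fahrenheit: -6.4000 × 1.8 + 32 = 20.5°F.

20.5°F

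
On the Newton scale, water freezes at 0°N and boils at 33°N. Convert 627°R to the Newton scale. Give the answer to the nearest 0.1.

First in Celsius: (627 - 491.67) × 5/9 = 75.1833°C.
Linearly onto the Newton scale: 0 + (75.1833 / 100) × (33 - 0) = 24.8°N.

24.8°N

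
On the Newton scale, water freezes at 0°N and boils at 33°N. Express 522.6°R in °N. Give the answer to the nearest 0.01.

5.67°N

First in Celsius: (522.6 - 491.67) × 5/9 = 17.1833°C.
Linearly onto the Newton scale: 0 + (17.1833 / 100) × (33 - 0) = 5.67°N.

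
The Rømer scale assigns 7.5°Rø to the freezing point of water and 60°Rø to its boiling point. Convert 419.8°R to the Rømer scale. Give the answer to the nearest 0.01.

-13.46°Rø

First in Celsius: (419.8 - 491.67) × 5/9 = -39.9278°C.
Linearly onto the Rømer scale: 7.5 + (-39.9278 / 100) × (60 - 7.5) = -13.46°Rø.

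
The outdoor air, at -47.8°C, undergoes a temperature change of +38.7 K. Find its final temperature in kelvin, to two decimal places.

The 38.7 K change is an interval; Kelvin and Celsius degrees are the same size, so ΔC = +38.7°C.
Final Celsius temperature: -47.8000 + 38.7000 = -9.1000°C.
In kelvin: -9.1000 + 273.15 = 264.05 K.

264.05 K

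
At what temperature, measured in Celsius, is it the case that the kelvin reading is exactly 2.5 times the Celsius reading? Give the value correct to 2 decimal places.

182.10°C

Let C be the Celsius reading. The kelvin reading is K = 1·C + 273.15.
Require K = 2.5·C: 1·C + 273.15 = 2.5·C.
(-1.5)·C = -273.15  ⇒  C = 182.10.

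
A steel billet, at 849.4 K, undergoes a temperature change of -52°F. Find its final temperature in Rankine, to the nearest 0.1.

1476.9°R

Initial temperature in Celsius: 849.4 - 273.15 = 576.2500°C.
The 52°F change is an interval, so only the factor 5/9 applies: -52 × 5/9 = -28.8889°C.
Final Celsius temperature: 576.2500 - 28.8889 = 547.3611°C.
In Rankine: 547.3611 × 1.8 + 491.67 = 1476.9°R.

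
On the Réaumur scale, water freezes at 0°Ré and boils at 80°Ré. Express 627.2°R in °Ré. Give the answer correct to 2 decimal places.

60.24°Ré

First in Celsius: (627.2 - 491.67) × 5/9 = 75.2944°C.
Linearly onto the Réaumur scale: 0 + (75.2944 / 100) × (80 - 0) = 60.24°Ré.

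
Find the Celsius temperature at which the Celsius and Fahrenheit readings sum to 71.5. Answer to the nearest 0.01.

14.11°C

Let C be the Celsius reading. The Fahrenheit reading is F = 1.8·C + 32.
Require C + F = 71.5: (2.8)·C + 32 = 71.5.
C = (71.5 - 32) / (2.8) = 14.11.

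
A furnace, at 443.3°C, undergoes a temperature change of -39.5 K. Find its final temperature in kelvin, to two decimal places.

The 39.5 K change is an interval; Kelvin and Celsius degrees are the same size, so ΔC = -39.5°C.
Final Celsius temperature: 443.3000 - 39.5000 = 403.8000°C.
In kelvin: 403.8000 + 273.15 = 676.95 K.

676.95 K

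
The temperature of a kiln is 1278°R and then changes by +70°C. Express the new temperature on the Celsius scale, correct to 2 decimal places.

506.85°C

Initial temperature in Celsius: (1278 - 491.67) × 5/9 = 436.8500°C.
Final Celsius temperature: 436.8500 + 70.0000 = 506.8500°C.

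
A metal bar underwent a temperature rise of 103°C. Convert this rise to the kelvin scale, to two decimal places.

Celsius and kelvin degrees are the same size, so the interval is unchanged: 103.00.

103.00 K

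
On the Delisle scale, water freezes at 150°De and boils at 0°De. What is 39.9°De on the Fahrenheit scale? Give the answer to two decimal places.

Linear interpolation between the fixed points: C = (39.9 - 150) × 100 / (0 - 150) = 73.4000°C.
Then 73.4000 × 1.8 + 32 = 164.12°F.

164.12°F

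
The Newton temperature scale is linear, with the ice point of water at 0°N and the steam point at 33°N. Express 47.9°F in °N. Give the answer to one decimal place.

2.9°N

First in Celsius: (47.9 - 32) × 5/9 = 8.8333°C.
Linearly onto the Newton scale: 0 + (8.8333 / 100) × (33 - 0) = 2.9°N.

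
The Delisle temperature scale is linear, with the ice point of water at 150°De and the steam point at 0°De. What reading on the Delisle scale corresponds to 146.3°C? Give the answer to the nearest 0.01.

Linearly onto the Delisle scale: 150 + (146.3000 / 100) × (0 - 150) = -69.45°De.

-69.45°De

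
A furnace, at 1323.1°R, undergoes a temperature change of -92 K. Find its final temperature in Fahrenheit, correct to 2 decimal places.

697.83°F

Initial temperature in Celsius: (1323.1 - 491.67) × 5/9 = 461.9056°C.
The 92 K change is an interval; Kelvin and Celsius degrees are the same size, so ΔC = -92°C.
Final Celsius temperature: 461.9056 - 92.0000 = 369.9056°C.
In Fahrenheit: 369.9056 × 1.8 + 32 = 697.83°F.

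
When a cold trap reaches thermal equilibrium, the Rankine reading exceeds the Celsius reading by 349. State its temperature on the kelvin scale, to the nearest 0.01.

94.81 K

Let x be the Rankine reading; then the Celsius reading is 5/9·x - 273.15.
(5/9·x - 273.15) - x = -349  ⇒  (-4/9)·x = -75.85  ⇒  x = 170.6625°R.
In Celsius: (170.6625 - 491.67) × 5/9 = -178.3375°C.
In kelvin: -178.3375 + 273.15 = 94.81 K.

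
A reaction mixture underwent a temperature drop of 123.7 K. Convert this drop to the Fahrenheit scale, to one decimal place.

For a temperature interval the offset drops out; only the factor 1.8 applies.
123.7 × 1.8 = 222.7.

222.7°F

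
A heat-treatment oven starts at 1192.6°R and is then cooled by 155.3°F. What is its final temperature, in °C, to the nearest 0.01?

Initial temperature in Celsius: (1192.6 - 491.67) × 5/9 = 389.4056°C.
The 155.3°F change is an interval, so only the factor 5/9 applies: -155.3 × 5/9 = -86.2778°C.
Final Celsius temperature: 389.4056 - 86.2778 = 303.1278°C.

303.13°C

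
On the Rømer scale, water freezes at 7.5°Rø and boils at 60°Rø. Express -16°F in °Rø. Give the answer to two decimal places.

First in Celsius: (-16 - 32) × 5/9 = -26.6667°C.
Linearly onto the Rømer scale: 7.5 + (-26.6667 / 100) × (60 - 7.5) = -6.50°Rø.

-6.50°Rø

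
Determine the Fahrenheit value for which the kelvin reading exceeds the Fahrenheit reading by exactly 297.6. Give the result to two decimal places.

-95.01°F

Let F be the Fahrenheit reading. The kelvin reading is K = 5/9·F + 255.372.
Require K - F = 297.6: (-4/9)·F + 255.372 = 297.6.
F = (297.6 - 255.372) / (-4/9) = -95.01.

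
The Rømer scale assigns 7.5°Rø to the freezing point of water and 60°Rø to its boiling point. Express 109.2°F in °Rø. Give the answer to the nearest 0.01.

First in Celsius: (109.2 - 32) × 5/9 = 42.8889°C.
Linearly onto the Rømer scale: 7.5 + (42.8889 / 100) × (60 - 7.5) = 30.02°Rø.

30.02°Rø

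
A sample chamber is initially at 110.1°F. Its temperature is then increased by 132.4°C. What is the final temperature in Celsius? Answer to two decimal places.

Initial temperature in Celsius: (110.1 - 32) × 5/9 = 43.3889°C.
Final Celsius temperature: 43.3889 + 132.4000 = 175.7889°C.

175.79°C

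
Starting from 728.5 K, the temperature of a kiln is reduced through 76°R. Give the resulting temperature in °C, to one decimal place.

413.1°C

Initial temperature in Celsius: 728.5 - 273.15 = 455.3500°C.
The 76°R change is an interval, so only the factor 5/9 applies: -76 × 5/9 = -42.2222°C.
Final Celsius temperature: 455.3500 - 42.2222 = 413.1278°C.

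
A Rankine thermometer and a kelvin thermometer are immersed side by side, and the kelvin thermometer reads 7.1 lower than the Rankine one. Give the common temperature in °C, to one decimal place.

Let x be the Rankine reading; then the kelvin reading is 5/9·x.
(5/9·x) - x = -7.1  ⇒  (-4/9)·x = -7.1  ⇒  x = 15.9750°R.
In Celsius: (15.975 - 491.67) × 5/9 = -264.3°C.

-264.3°C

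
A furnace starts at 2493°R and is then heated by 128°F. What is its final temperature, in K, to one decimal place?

1456.1 K

Initial temperature in Celsius: (2493 - 491.67) × 5/9 = 1111.8500°C.
The 128°F change is an interval, so only the factor 5/9 applies: +128 × 5/9 = +71.1111°C.
Final Celsius temperature: 1111.8500 + 71.1111 = 1182.9611°C.
In kelvin: 1182.9611 + 273.15 = 1456.1 K.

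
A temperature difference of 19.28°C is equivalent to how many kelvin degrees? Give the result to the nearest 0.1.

Celsius and kelvin degrees are the same size, so the interval is unchanged: 19.3.

19.3 K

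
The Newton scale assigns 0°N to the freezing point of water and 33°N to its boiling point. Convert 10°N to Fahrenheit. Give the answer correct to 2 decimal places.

Linear interpolation between the fixed points: C = (10 - 0) × 100 / (33 - 0) = 30.3030°C.
Then 30.3030 × 1.8 + 32 = 86.55°F.

86.55°F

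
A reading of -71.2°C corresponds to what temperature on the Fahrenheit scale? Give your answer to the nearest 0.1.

-96.2°F

In Fahrenheit: -71.2000 × 1.8 + 32 = -96.2°F.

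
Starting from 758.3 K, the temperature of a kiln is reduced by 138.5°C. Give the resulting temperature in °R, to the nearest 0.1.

1115.6°R

Initial temperature in Celsius: 758.3 - 273.15 = 485.1500°C.
Final Celsius temperature: 485.1500 - 138.5000 = 346.6500°C.
In Rankine: 346.6500 × 1.8 + 491.67 = 1115.6°R.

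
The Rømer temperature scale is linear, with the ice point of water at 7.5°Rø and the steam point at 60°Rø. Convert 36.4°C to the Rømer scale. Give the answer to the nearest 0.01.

Linearly onto the Rømer scale: 7.5 + (36.4000 / 100) × (60 - 7.5) = 26.61°Rø.

26.61°Rø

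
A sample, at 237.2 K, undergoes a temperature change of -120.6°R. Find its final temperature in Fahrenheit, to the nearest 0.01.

-153.31°F

Initial temperature in Celsius: 237.2 - 273.15 = -35.9500°C.
The 120.6°R change is an interval, so only the factor 5/9 applies: -120.6 × 5/9 = -67.0000°C.
Final Celsius temperature: -35.9500 - 67.0000 = -102.9500°C.
In Fahrenheit: -102.9500 × 1.8 + 32 = -153.31°F.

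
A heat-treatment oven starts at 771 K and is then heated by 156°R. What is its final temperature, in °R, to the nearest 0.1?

1543.8°R

Initial temperature in Celsius: 771 - 273.15 = 497.8500°C.
The 156°R change is an interval, so only the factor 5/9 applies: +156 × 5/9 = +86.6667°C.
Final Celsius temperature: 497.8500 + 86.6667 = 584.5167°C.
In Rankine: 584.5167 × 1.8 + 491.67 = 1543.8°R.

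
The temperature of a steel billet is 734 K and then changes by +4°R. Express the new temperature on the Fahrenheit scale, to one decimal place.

Initial temperature in Celsius: 734 - 273.15 = 460.8500°C.
The 4°R change is an interval, so only the factor 5/9 applies: +4 × 5/9 = +2.2222°C.
Final Celsius temperature: 460.8500 + 2.2222 = 463.0722°C.
In Fahrenheit: 463.0722 × 1.8 + 32 = 865.5°F.

865.5°F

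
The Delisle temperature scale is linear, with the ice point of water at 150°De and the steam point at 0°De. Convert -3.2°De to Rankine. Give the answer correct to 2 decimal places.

675.51°R

Linear interpolation between the fixed points: C = (-3.2 - 150) × 100 / (0 - 150) = 102.1333°C.
Then 102.1333 × 1.8 + 491.67 = 675.51°R.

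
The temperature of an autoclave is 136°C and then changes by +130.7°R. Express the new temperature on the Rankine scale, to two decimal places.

The 130.7°R change is an interval, so only the factor 5/9 applies: +130.7 × 5/9 = +72.6111°C.
Final Celsius temperature: 136.0000 + 72.6111 = 208.6111°C.
In Rankine: 208.6111 × 1.8 + 491.67 = 867.17°R.

867.17°R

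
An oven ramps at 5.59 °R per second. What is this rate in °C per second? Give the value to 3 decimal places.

The quantity depends on a temperature interval, so only the ratio of degree sizes applies; the offset between the scales is irrelevant.
A change of 1°R is a change of 5/9°C, so 5.59 × 5/9 = 3.106.

3.106 °C/second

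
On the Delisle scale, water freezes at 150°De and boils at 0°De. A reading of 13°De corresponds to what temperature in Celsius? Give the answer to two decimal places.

91.33°C

Linear interpolation between the fixed points: C = (13 - 150) × 100 / (0 - 150) = 91.3333°C.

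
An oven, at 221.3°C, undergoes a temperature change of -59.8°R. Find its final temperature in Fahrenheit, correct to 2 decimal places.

370.54°F

The 59.8°R change is an interval, so only the factor 5/9 applies: -59.8 × 5/9 = -33.2222°C.
Final Celsius temperature: 221.3000 - 33.2222 = 188.0778°C.
In Fahrenheit: 188.0778 × 1.8 + 32 = 370.54°F.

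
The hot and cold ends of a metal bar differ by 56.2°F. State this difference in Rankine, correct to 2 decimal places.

56.20°R

Fahrenheit and Rankine degrees are the same size, so the interval is unchanged: 56.20.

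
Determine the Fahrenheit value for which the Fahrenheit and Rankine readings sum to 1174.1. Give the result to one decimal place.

Let F be the Fahrenheit reading. The Rankine reading is R = 1·F + 459.67.
Require F + R = 1174.1: (2)·F + 459.67 = 1174.1.
F = (1174.1 - 459.67) / (2) = 357.2.

357.2°F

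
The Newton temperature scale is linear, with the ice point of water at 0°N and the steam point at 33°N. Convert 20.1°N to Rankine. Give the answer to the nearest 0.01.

Linear interpolation between the fixed points: C = (20.1 - 0) × 100 / (33 - 0) = 60.9091°C.
Then 60.9091 × 1.8 + 491.67 = 601.31°R.

601.31°R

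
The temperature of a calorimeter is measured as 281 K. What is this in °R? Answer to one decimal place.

In Celsius: 281 - 273.15 = 7.8500°C.
In Rankine: 7.8500 × 1.8 + 491.67 = 505.8°R.

505.8°R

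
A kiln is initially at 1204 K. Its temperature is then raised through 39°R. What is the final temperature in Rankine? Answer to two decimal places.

Initial temperature in Celsius: 1204 - 273.15 = 930.8500°C.
The 39°R change is an interval, so only the factor 5/9 applies: +39 × 5/9 = +21.6667°C.
Final Celsius temperature: 930.8500 + 21.6667 = 952.5167°C.
In Rankine: 952.5167 × 1.8 + 491.67 = 2206.20°R.

2206.20°R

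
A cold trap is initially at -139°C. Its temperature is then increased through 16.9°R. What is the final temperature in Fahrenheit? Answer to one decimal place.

The 16.9°R change is an interval, so only the factor 5/9 applies: +16.9 × 5/9 = +9.3889°C.
Final Celsius temperature: -139.0000 + 9.3889 = -129.6111°C.
In Fahrenheit: -129.6111 × 1.8 + 32 = -201.3°F.

-201.3°F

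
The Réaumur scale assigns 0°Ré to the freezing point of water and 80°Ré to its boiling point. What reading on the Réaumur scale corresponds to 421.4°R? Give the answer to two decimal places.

First in Celsius: (421.4 - 491.67) × 5/9 = -39.0389°C.
Linearly onto the Réaumur scale: 0 + (-39.0389 / 100) × (80 - 0) = -31.23°Ré.

-31.23°Ré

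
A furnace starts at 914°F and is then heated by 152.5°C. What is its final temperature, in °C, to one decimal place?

Initial temperature in Celsius: (914 - 32) × 5/9 = 490.0000°C.
Final Celsius temperature: 490.0000 + 152.5000 = 642.5000°C.

642.5°C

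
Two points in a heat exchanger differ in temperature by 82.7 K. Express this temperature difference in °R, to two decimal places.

An interval of 1 K corresponds to 1.8°R.
82.7 × 1.8 = 148.86.

148.86°R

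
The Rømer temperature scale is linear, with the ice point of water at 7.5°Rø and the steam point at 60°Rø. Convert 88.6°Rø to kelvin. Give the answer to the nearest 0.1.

Linear interpolation between the fixed points: C = (88.6 - 7.5) × 100 / (60 - 7.5) = 154.4762°C.
Then 154.4762 + 273.15 = 427.6 K.

427.6 K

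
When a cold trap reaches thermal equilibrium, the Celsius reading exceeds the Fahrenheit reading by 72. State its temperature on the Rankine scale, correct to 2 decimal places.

257.67°R

Let x be the Celsius reading; then the Fahrenheit reading is 1.8·x + 32.
(1.8·x + 32) - x = -72  ⇒  (0.8)·x = -104  ⇒  x = -130.0000°C.
In Rankine: -130.0000 × 1.8 + 491.67 = 257.67°R.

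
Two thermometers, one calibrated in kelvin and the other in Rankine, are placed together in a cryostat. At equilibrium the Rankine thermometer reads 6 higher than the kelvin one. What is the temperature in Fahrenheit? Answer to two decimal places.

-446.17°F

Let x be the kelvin reading; then the Rankine reading is 1.8·x.
(1.8·x) - x = 6  ⇒  (0.8)·x = 6  ⇒  x = 7.5000 K.
In Celsius: 7.5 - 273.15 = -265.6500°C.
In Fahrenheit: -265.6500 × 1.8 + 32 = -446.17°F.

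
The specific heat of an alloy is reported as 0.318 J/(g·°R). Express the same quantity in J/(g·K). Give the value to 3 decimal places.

Since only a temperature interval is involved, the additive offset between the scales drops out.
A change of 1 K is a change of 1.8°R, so per K the value is 0.318 × 1.8 = 0.572.

0.572 J/(g·K)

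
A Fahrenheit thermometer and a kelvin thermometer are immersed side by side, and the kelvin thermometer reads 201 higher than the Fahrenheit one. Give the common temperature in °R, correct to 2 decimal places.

582.01°R

Let x be the Fahrenheit reading; then the kelvin reading is 5/9·x + 255.372.
(5/9·x + 255.372) - x = 201  ⇒  (-4/9)·x = -54.3722  ⇒  x = 122.3375°F.
In Celsius: (122.3375 - 32) × 5/9 = 50.1875°C.
In Rankine: 50.1875 × 1.8 + 491.67 = 582.01°R.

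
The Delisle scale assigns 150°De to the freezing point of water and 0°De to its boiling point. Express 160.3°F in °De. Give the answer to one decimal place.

First in Celsius: (160.3 - 32) × 5/9 = 71.2778°C.
Linearly onto the Delisle scale: 150 + (71.2778 / 100) × (0 - 150) = 43.1°De.

43.1°De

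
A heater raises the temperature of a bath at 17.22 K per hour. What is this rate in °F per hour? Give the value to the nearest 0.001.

30.996 °F/hour

The quantity depends on a temperature interval, so only the ratio of degree sizes applies; the offset between the scales is irrelevant.
A change of 1 K is a change of 1.8°F, so 17.22 × 1.8 = 30.996.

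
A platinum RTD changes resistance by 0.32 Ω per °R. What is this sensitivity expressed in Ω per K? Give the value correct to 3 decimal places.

The quantity depends on a temperature interval, so only the ratio of degree sizes applies; the offset between the scales is irrelevant.
A change of 1 K is a change of 1.8°R, so per K the value is 0.32 × 1.8 = 0.576.

0.576 Ω per K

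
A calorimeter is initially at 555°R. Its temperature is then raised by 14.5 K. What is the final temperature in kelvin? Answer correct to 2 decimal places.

Initial temperature in Celsius: (555 - 491.67) × 5/9 = 35.1833°C.
The 14.5 K change is an interval; Kelvin and Celsius degrees are the same size, so ΔC = +14.5°C.
Final Celsius temperature: 35.1833 + 14.5000 = 49.6833°C.
In kelvin: 49.6833 + 273.15 = 322.83 K.

322.83 K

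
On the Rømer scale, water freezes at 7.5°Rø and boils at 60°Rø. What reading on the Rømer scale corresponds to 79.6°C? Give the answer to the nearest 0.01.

49.29°Rø

Linearly onto the Rømer scale: 7.5 + (79.6000 / 100) × (60 - 7.5) = 49.29°Rø.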